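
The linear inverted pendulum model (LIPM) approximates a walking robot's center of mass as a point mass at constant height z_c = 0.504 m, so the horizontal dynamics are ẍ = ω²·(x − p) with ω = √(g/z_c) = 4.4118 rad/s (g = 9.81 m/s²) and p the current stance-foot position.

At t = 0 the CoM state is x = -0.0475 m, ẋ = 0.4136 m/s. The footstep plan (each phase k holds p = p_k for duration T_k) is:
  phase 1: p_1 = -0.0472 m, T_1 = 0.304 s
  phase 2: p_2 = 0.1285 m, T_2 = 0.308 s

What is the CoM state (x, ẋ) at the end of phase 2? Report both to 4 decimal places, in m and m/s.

x = 0.4561, ẋ = 1.6726

phase 1: p=-0.0472, T=0.304, ωT=1.341187, cosh=2.042558, sinh=1.781023; start (x,ẋ)=(-0.047500, 0.413600) → end (x,ẋ)=(0.119156, 0.842445)
phase 2: p=0.1285, T=0.308, ωT=1.358834, cosh=2.074307, sinh=1.817347; start (x,ẋ)=(0.119156, 0.842445) → end (x,ẋ)=(0.456144, 1.672567)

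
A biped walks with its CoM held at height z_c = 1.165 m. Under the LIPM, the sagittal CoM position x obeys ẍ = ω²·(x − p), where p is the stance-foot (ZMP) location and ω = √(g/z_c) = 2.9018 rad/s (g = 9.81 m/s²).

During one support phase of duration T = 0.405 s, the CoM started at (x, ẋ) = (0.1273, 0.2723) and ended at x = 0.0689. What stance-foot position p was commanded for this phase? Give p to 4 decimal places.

p = 0.3804

ωT = 2.9018·0.405 = 1.175229; cosh(ωT) = 1.773816, sinh(ωT) = 1.465068
x(T) = p + (x₀−p)·cosh(ωT) + (ẋ₀/ω)·sinh(ωT) ⇒ p·(1 − cosh) = x(T) − x₀·cosh − (ẋ₀/ω)·sinh
numerator   = 0.0689 − (0.1273)·1.773816 − (0.2723/2.9018)·1.465068 = -0.294386
denominator = 1 − 1.773816 = -0.773816
p = -0.294386 / -0.773816 = 0.3804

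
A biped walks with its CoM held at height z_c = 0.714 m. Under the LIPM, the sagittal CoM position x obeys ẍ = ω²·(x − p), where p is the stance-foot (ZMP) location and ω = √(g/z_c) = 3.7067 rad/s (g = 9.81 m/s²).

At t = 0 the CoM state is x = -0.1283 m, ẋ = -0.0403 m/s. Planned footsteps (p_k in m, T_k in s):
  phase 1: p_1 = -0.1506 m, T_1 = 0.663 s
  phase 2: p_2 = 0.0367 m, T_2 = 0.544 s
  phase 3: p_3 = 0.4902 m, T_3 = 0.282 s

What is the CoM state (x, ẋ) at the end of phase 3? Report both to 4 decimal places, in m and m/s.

x = -0.8142, ẋ = -4.2120

phase 1: p=-0.1506, T=0.663, ωT=2.457542, cosh=5.880861, sinh=5.795216; start (x,ẋ)=(-0.128300, -0.040300) → end (x,ẋ)=(-0.082464, 0.242030)
phase 2: p=0.0367, T=0.544, ωT=2.016445, cosh=3.822350, sinh=3.689222; start (x,ẋ)=(-0.082464, 0.242030) → end (x,ẋ)=(-0.177896, -0.704418)
phase 3: p=0.4902, T=0.282, ωT=1.045289, cosh=1.597906, sinh=1.246316; start (x,ẋ)=(-0.177896, -0.704418) → end (x,ẋ)=(-0.814203, -4.212007)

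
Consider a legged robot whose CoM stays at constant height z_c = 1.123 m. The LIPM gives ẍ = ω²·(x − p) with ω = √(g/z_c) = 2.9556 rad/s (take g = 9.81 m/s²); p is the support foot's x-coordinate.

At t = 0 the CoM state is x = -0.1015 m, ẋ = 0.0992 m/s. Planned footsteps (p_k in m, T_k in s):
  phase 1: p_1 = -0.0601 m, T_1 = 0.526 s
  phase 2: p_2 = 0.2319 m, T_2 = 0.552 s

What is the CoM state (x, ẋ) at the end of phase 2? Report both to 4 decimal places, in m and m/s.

x = -0.6393, ẋ = -2.3969

phase 1: p=-0.0601, T=0.526, ωT=1.554646, cosh=2.472336, sinh=2.261072; start (x,ẋ)=(-0.101500, 0.099200) → end (x,ẋ)=(-0.086565, -0.031413)
phase 2: p=0.2319, T=0.552, ωT=1.631491, cosh=2.653564, sinh=2.457927; start (x,ẋ)=(-0.086565, -0.031413) → end (x,ẋ)=(-0.639292, -2.396896)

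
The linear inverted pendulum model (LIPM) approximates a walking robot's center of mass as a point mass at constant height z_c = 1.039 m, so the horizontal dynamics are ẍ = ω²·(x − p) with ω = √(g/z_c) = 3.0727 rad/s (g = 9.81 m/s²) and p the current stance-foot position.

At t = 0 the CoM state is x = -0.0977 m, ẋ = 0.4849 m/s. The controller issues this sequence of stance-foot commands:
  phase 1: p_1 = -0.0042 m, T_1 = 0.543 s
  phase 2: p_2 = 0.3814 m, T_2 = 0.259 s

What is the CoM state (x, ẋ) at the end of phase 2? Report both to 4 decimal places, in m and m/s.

x = 0.2344, ẋ = 0.1486

phase 1: p=-0.0042, T=0.543, ωT=1.668476, cosh=2.746306, sinh=2.557772; start (x,ẋ)=(-0.097700, 0.484900) → end (x,ẋ)=(0.142660, 0.596843)
phase 2: p=0.3814, T=0.259, ωT=0.795829, cosh=1.333743, sinh=0.882536; start (x,ẋ)=(0.142660, 0.596843) → end (x,ẋ)=(0.234406, 0.148627)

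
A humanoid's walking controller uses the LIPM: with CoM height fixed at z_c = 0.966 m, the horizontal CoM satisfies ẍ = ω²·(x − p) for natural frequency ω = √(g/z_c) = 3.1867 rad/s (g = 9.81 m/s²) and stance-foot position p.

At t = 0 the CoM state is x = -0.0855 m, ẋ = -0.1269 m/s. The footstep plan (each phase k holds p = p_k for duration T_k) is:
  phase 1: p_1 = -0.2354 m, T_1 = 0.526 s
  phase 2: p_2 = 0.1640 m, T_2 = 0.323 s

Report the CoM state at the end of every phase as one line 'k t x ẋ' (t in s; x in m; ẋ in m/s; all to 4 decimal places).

phase 1: p=-0.2354, T=0.526, ωT=1.676204, cosh=2.766155, sinh=2.579073; start (x,ẋ)=(-0.085500, -0.126900) → end (x,ẋ)=(0.076543, 0.880963)
phase 2: p=0.1640, T=0.323, ωT=1.029304, cosh=1.578186, sinh=1.220931; start (x,ẋ)=(0.076543, 0.880963) → end (x,ẋ)=(0.363503, 1.050053)

1 0.5260 0.0765 0.8810
2 0.8490 0.3635 1.0501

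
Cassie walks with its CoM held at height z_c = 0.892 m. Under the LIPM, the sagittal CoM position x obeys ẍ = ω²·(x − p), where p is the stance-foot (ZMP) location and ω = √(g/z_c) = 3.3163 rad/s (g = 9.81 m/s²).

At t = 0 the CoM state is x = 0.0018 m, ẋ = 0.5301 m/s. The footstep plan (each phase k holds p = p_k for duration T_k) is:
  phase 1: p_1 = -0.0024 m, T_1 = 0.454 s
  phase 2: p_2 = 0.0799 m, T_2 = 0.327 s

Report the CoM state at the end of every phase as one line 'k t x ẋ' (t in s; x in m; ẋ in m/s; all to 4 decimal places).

1 0.4540 0.3500 1.2832
2 0.7810 1.0318 3.2879

phase 1: p=-0.0024, T=0.454, ωT=1.505600, cosh=2.364371, sinh=2.142487; start (x,ẋ)=(0.001800, 0.530100) → end (x,ẋ)=(0.350000, 1.283195)
phase 2: p=0.0799, T=0.327, ωT=1.084430, cosh=1.647924, sinh=1.309830; start (x,ẋ)=(0.350000, 1.283195) → end (x,ẋ)=(1.031824, 3.287865)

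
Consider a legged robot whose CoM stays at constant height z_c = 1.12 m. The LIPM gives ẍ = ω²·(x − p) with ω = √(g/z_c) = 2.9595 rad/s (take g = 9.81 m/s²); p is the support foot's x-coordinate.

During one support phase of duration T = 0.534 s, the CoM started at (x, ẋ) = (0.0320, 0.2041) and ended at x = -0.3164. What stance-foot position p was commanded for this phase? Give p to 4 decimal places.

p = 0.3642

ωT = 2.9595·0.534 = 1.580373; cosh(ωT) = 2.531333, sinh(ωT) = 2.325434
x(T) = p + (x₀−p)·cosh(ωT) + (ẋ₀/ω)·sinh(ωT) ⇒ p·(1 − cosh) = x(T) − x₀·cosh − (ẋ₀/ω)·sinh
numerator   = -0.3164 − (0.0320)·2.531333 − (0.2041/2.9595)·2.325434 = -0.557775
denominator = 1 − 2.531333 = -1.531333
p = -0.557775 / -1.531333 = 0.3642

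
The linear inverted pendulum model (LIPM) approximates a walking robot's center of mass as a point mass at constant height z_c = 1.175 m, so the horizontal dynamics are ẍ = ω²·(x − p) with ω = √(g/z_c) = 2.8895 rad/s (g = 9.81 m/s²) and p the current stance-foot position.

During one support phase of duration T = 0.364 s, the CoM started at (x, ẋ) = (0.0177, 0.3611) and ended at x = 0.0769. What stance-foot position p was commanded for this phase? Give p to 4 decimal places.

p = 0.1792

ωT = 2.8895·0.364 = 1.051778; cosh(ωT) = 1.606026, sinh(ωT) = 1.256710
x(T) = p + (x₀−p)·cosh(ωT) + (ẋ₀/ω)·sinh(ωT) ⇒ p·(1 − cosh) = x(T) − x₀·cosh − (ẋ₀/ω)·sinh
numerator   = 0.0769 − (0.0177)·1.606026 − (0.3611/2.8895)·1.256710 = -0.108577
denominator = 1 − 1.606026 = -0.606026
p = -0.108577 / -0.606026 = 0.1792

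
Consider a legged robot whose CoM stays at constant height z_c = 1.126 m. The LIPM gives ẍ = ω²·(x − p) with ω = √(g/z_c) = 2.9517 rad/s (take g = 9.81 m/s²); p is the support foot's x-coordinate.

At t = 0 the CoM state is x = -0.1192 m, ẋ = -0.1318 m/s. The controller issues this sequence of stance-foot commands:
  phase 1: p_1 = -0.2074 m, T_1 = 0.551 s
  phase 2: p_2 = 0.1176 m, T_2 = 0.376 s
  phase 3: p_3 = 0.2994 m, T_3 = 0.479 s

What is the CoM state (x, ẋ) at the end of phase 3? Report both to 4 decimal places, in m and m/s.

phase 1: p=-0.2074, T=0.551, ωT=1.626387, cosh=2.641052, sinh=2.444414; start (x,ẋ)=(-0.119200, -0.131800) → end (x,ẋ)=(-0.083608, 0.288288)
phase 2: p=0.1176, T=0.376, ωT=1.109839, cosh=1.681741, sinh=1.352129; start (x,ẋ)=(-0.083608, 0.288288) → end (x,ẋ)=(-0.088719, -0.318211)
phase 3: p=0.2994, T=0.479, ωT=1.413864, cosh=2.177508, sinh=1.934306; start (x,ẋ)=(-0.088719, -0.318211) → end (x,ẋ)=(-0.754262, -2.908868)

x = -0.7543, ẋ = -2.9089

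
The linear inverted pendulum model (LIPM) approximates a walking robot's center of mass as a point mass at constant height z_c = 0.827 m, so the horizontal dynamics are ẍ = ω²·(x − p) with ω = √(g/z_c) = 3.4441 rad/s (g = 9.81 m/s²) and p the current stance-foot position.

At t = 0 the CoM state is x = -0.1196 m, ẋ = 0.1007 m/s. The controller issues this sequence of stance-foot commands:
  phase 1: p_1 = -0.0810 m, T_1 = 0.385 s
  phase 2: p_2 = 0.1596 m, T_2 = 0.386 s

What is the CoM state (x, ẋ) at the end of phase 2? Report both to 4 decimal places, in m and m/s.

x = -0.3958, ẋ = -1.6772

phase 1: p=-0.0810, T=0.385, ωT=1.325979, cosh=2.015706, sinh=1.750163; start (x,ẋ)=(-0.119600, 0.100700) → end (x,ẋ)=(-0.107634, -0.029689)
phase 2: p=0.1596, T=0.386, ωT=1.329423, cosh=2.021745, sinh=1.757115; start (x,ẋ)=(-0.107634, -0.029689) → end (x,ẋ)=(-0.395826, -1.677240)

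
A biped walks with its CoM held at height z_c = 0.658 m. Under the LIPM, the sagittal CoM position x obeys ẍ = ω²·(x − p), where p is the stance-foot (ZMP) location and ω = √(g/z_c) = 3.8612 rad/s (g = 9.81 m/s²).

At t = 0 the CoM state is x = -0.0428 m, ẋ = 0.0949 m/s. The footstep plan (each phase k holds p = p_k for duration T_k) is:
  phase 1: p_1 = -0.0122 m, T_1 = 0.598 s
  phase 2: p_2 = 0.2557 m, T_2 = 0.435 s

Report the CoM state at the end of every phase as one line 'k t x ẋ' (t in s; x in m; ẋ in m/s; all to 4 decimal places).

1 0.5980 -0.0452 -0.1064
2 1.0330 -0.6508 -3.3032

phase 1: p=-0.0122, T=0.598, ωT=2.308998, cosh=5.081846, sinh=4.982485; start (x,ẋ)=(-0.042800, 0.094900) → end (x,ẋ)=(-0.045246, -0.106427)
phase 2: p=0.2557, T=0.435, ωT=1.679622, cosh=2.774986, sinh=2.588542; start (x,ẋ)=(-0.045246, -0.106427) → end (x,ẋ)=(-0.650769, -3.303249)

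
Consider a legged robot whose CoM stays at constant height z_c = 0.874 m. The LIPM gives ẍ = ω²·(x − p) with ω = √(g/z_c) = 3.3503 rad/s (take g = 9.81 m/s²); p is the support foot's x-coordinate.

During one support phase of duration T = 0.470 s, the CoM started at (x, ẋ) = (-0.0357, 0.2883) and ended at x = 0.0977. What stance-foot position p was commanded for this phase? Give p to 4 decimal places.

ωT = 3.3503·0.470 = 1.574641; cosh(ωT) = 2.518045, sinh(ωT) = 2.310963
x(T) = p + (x₀−p)·cosh(ωT) + (ẋ₀/ω)·sinh(ωT) ⇒ p·(1 − cosh) = x(T) − x₀·cosh − (ẋ₀/ω)·sinh
numerator   = 0.0977 − (-0.0357)·2.518045 − (0.2883/3.3503)·2.310963 = -0.011269
denominator = 1 − 2.518045 = -1.518045
p = -0.011269 / -1.518045 = 0.0074

p = 0.0074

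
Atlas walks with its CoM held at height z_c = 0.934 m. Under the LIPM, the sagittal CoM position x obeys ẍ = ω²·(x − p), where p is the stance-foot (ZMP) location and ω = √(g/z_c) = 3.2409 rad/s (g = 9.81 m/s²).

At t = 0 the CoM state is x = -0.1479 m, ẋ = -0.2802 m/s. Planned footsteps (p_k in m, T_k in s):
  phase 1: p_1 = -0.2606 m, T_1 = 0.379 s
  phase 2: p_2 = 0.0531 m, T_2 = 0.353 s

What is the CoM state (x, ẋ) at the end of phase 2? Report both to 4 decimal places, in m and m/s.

x = -0.3393, ẋ = -1.0081

phase 1: p=-0.2606, T=0.379, ωT=1.228301, cosh=1.854106, sinh=1.561316; start (x,ẋ)=(-0.147900, -0.280200) → end (x,ẋ)=(-0.186630, 0.050749)
phase 2: p=0.0531, T=0.353, ωT=1.144038, cosh=1.728975, sinh=1.410444; start (x,ẋ)=(-0.186630, 0.050749) → end (x,ẋ)=(-0.339300, -1.008086)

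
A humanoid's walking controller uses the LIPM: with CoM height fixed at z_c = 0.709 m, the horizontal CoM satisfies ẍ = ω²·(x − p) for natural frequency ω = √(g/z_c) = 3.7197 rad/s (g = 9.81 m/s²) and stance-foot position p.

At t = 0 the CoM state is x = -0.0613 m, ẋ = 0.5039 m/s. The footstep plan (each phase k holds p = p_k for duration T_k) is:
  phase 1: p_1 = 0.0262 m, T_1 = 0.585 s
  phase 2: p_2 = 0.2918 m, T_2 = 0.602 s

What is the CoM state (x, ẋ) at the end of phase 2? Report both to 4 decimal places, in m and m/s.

phase 1: p=0.0262, T=0.585, ωT=2.176025, cosh=4.462350, sinh=4.348858; start (x,ẋ)=(-0.061300, 0.503900) → end (x,ẋ)=(0.224875, 0.833139)
phase 2: p=0.2918, T=0.602, ωT=2.239259, cosh=4.746457, sinh=4.639920; start (x,ẋ)=(0.224875, 0.833139) → end (x,ẋ)=(1.013394, 2.799394)

x = 1.0134, ẋ = 2.7994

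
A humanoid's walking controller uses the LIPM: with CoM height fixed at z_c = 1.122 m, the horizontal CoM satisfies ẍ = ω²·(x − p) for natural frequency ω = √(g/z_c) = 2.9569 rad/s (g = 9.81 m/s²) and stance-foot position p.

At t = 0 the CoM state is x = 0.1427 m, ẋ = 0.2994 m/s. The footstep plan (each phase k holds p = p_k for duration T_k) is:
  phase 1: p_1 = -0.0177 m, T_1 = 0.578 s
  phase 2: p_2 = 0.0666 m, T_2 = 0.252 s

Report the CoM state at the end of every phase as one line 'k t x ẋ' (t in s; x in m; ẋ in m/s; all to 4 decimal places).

1 0.5780 0.7103 2.1211
2 0.8300 1.4828 4.2909

phase 1: p=-0.0177, T=0.578, ωT=1.709088, cosh=2.852477, sinh=2.671446; start (x,ẋ)=(0.142700, 0.299400) → end (x,ẋ)=(0.710334, 2.121063)
phase 2: p=0.0666, T=0.252, ωT=0.745139, cosh=1.290701, sinh=0.816033; start (x,ẋ)=(0.710334, 2.121063) → end (x,ẋ)=(1.482830, 4.290941)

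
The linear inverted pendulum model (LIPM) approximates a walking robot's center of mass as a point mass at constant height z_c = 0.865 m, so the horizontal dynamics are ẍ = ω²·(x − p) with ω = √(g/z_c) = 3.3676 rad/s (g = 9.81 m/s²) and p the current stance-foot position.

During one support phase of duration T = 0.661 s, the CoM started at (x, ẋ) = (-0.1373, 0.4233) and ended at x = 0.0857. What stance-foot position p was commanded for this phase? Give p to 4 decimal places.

ωT = 3.3676·0.661 = 2.225984; cosh(ωT) = 4.685275, sinh(ωT) = 4.577314
x(T) = p + (x₀−p)·cosh(ωT) + (ẋ₀/ω)·sinh(ωT) ⇒ p·(1 − cosh) = x(T) − x₀·cosh − (ẋ₀/ω)·sinh
numerator   = 0.0857 − (-0.1373)·4.685275 − (0.4233/3.3676)·4.577314 = 0.153630
denominator = 1 − 4.685275 = -3.685275
p = 0.153630 / -3.685275 = -0.0417

p = -0.0417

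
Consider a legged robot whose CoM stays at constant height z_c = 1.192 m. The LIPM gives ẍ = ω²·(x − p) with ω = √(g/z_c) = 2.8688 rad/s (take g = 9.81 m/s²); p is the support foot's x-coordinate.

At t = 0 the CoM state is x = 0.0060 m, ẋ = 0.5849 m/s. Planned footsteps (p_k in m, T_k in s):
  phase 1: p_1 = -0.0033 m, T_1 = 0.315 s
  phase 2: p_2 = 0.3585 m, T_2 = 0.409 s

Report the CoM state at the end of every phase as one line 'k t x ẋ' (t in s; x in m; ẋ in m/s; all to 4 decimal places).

phase 1: p=-0.0033, T=0.315, ωT=0.903672, cosh=1.436865, sinh=1.031786; start (x,ẋ)=(0.006000, 0.584900) → end (x,ẋ)=(0.220427, 0.867950)
phase 2: p=0.3585, T=0.409, ωT=1.173339, cosh=1.771051, sinh=1.461719; start (x,ẋ)=(0.220427, 0.867950) → end (x,ẋ)=(0.556205, 0.958191)

1 0.3150 0.2204 0.8680
2 0.7240 0.5562 0.9582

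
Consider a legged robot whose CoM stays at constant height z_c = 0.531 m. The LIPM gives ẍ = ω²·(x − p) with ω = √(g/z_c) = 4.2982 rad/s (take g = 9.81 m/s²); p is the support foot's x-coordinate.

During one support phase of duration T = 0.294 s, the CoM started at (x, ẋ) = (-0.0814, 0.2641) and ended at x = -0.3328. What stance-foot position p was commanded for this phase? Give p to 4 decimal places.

p = 0.3046

ωT = 4.2982·0.294 = 1.263671; cosh(ωT) = 1.910501, sinh(ωT) = 1.627886
x(T) = p + (x₀−p)·cosh(ωT) + (ẋ₀/ω)·sinh(ωT) ⇒ p·(1 − cosh) = x(T) − x₀·cosh − (ẋ₀/ω)·sinh
numerator   = -0.3328 − (-0.0814)·1.910501 − (0.2641/4.2982)·1.627886 = -0.277310
denominator = 1 − 1.910501 = -0.910501
p = -0.277310 / -0.910501 = 0.3046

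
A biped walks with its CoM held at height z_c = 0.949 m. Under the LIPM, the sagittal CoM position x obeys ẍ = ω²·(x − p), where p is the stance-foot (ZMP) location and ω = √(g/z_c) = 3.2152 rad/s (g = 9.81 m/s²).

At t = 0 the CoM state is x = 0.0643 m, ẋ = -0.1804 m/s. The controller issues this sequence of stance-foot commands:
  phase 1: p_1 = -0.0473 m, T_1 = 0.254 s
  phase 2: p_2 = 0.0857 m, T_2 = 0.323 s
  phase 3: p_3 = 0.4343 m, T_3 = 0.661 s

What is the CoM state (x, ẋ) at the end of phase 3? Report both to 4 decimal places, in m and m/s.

x = -1.1354, ẋ = -4.9050

phase 1: p=-0.0473, T=0.254, ωT=0.816661, cosh=1.352418, sinh=0.910513; start (x,ẋ)=(0.064300, -0.180400) → end (x,ẋ)=(0.052542, 0.082731)
phase 2: p=0.0857, T=0.323, ωT=1.038510, cosh=1.589493, sinh=1.235511; start (x,ẋ)=(0.052542, 0.082731) → end (x,ẋ)=(0.064787, -0.000216)
phase 3: p=0.4343, T=0.661, ωT=2.125247, cosh=4.247185, sinh=4.127782; start (x,ẋ)=(0.064787, -0.000216) → end (x,ẋ)=(-1.135367, -4.904960)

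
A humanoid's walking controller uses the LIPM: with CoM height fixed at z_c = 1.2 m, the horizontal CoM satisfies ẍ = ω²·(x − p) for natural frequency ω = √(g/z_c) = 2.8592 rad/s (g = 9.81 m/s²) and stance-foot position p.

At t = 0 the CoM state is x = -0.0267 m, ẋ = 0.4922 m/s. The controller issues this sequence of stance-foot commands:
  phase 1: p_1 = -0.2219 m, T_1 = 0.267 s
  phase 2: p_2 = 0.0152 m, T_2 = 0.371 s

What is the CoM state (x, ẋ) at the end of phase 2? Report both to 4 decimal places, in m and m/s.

x = 0.7719, ẋ = 2.3877

phase 1: p=-0.2219, T=0.267, ωT=0.763406, cosh=1.305824, sinh=0.839748; start (x,ẋ)=(-0.026700, 0.492200) → end (x,ẋ)=(0.177556, 1.111403)
phase 2: p=0.0152, T=0.371, ωT=1.060763, cosh=1.617383, sinh=1.271192; start (x,ẋ)=(0.177556, 1.111403) → end (x,ẋ)=(0.771919, 2.387664)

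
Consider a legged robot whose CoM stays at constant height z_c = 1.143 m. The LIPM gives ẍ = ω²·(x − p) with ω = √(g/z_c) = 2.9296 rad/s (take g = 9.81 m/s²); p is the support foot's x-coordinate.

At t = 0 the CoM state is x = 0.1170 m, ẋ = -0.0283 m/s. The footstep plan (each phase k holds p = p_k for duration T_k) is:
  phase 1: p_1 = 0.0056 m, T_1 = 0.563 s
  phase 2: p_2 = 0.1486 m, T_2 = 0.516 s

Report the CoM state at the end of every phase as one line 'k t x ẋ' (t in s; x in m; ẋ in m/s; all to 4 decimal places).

phase 1: p=0.0056, T=0.563, ωT=1.649365, cosh=2.697923, sinh=2.505751; start (x,ẋ)=(0.117000, -0.028300) → end (x,ẋ)=(0.281943, 0.741419)
phase 2: p=0.1486, T=0.516, ωT=1.511674, cosh=2.377427, sinh=2.156886; start (x,ẋ)=(0.281943, 0.741419) → end (x,ẋ)=(1.011475, 2.605239)

1 0.5630 0.2819 0.7414
2 1.0790 1.0115 2.6052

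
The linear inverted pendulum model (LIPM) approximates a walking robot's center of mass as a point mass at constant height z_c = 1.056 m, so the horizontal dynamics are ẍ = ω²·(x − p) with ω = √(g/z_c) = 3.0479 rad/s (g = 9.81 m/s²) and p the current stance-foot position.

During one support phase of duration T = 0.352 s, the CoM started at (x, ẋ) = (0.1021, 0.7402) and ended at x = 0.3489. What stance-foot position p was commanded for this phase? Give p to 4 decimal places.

ωT = 3.0479·0.352 = 1.072861; cosh(ωT) = 1.632880, sinh(ωT) = 1.290852
x(T) = p + (x₀−p)·cosh(ωT) + (ẋ₀/ω)·sinh(ωT) ⇒ p·(1 − cosh) = x(T) − x₀·cosh − (ẋ₀/ω)·sinh
numerator   = 0.3489 − (0.1021)·1.632880 − (0.7402/3.0479)·1.290852 = -0.131308
denominator = 1 − 1.632880 = -0.632880
p = -0.131308 / -0.632880 = 0.2075

p = 0.2075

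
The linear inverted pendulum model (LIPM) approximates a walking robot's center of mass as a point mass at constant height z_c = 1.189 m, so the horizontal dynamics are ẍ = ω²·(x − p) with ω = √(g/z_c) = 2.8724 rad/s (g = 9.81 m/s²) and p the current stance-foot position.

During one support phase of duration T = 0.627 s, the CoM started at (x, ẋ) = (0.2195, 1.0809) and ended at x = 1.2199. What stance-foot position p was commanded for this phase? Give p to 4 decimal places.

ωT = 2.8724·0.627 = 1.800995; cosh(ωT) = 3.110402, sinh(ωT) = 2.945267
x(T) = p + (x₀−p)·cosh(ωT) + (ẋ₀/ω)·sinh(ωT) ⇒ p·(1 − cosh) = x(T) − x₀·cosh − (ẋ₀/ω)·sinh
numerator   = 1.2199 − (0.2195)·3.110402 − (1.0809/2.8724)·2.945267 = -0.571153
denominator = 1 − 3.110402 = -2.110402
p = -0.571153 / -2.110402 = 0.2706

p = 0.2706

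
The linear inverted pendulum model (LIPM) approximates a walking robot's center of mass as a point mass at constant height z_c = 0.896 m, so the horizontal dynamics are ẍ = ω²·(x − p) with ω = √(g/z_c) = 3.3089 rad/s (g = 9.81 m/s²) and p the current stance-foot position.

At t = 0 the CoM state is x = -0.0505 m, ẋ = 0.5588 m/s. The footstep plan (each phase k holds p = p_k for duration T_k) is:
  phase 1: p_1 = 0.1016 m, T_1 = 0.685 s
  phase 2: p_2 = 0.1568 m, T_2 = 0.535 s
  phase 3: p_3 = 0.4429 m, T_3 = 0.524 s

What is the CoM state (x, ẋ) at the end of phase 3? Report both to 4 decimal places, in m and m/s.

x = 1.3794, ẋ = 3.2749

phase 1: p=0.1016, T=0.685, ωT=2.266597, cosh=4.875089, sinh=4.771424; start (x,ẋ)=(-0.050500, 0.558800) → end (x,ẋ)=(0.165887, 0.322820)
phase 2: p=0.1568, T=0.535, ωT=1.770262, cosh=3.021339, sinh=2.851050; start (x,ẋ)=(0.165887, 0.322820) → end (x,ẋ)=(0.462406, 1.061072)
phase 3: p=0.4429, T=0.524, ωT=1.733864, cosh=2.919545, sinh=2.742944; start (x,ẋ)=(0.462406, 1.061072) → end (x,ẋ)=(1.379435, 3.274889)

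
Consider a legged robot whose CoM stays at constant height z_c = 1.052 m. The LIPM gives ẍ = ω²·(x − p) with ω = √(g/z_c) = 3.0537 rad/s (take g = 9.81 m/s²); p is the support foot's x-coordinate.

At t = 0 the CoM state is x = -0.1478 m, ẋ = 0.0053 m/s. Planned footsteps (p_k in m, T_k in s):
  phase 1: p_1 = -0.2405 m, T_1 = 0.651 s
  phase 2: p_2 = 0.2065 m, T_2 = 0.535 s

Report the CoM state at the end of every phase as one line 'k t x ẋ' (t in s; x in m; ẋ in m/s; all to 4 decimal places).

phase 1: p=-0.2405, T=0.651, ωT=1.987959, cosh=3.718795, sinh=3.581821; start (x,ẋ)=(-0.147800, 0.005300) → end (x,ẋ)=(0.110449, 1.033644)
phase 2: p=0.2065, T=0.535, ωT=1.633730, cosh=2.659073, sinh=2.463872; start (x,ẋ)=(0.110449, 1.033644) → end (x,ẋ)=(0.785087, 2.025854)

1 0.6510 0.1104 1.0336
2 1.1860 0.7851 2.0259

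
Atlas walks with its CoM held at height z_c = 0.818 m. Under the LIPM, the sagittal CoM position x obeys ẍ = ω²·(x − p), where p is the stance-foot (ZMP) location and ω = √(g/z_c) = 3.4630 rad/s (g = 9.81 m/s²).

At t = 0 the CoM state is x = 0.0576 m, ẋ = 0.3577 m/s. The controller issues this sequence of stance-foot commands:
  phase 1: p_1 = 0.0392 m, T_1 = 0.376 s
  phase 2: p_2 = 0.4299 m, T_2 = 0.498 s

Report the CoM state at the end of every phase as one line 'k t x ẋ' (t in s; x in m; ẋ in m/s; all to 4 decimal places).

1 0.3760 0.2514 0.8147
2 0.8740 0.5522 0.6790

phase 1: p=0.0392, T=0.376, ωT=1.302088, cosh=1.974465, sinh=1.702501; start (x,ẋ)=(0.057600, 0.357700) → end (x,ẋ)=(0.251385, 0.814748)
phase 2: p=0.4299, T=0.498, ωT=1.724574, cosh=2.894190, sinh=2.715941; start (x,ẋ)=(0.251385, 0.814748) → end (x,ẋ)=(0.552229, 0.679046)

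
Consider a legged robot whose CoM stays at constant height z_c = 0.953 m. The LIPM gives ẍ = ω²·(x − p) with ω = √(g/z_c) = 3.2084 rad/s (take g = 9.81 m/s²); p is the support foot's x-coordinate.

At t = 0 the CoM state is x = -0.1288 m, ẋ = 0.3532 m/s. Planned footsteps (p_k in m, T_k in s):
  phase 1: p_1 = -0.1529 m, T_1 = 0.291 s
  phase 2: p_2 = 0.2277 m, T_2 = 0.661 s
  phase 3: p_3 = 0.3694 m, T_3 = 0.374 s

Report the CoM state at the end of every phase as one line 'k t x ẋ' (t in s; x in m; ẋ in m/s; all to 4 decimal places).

phase 1: p=-0.1529, T=0.291, ωT=0.933644, cosh=1.468441, sinh=1.075322; start (x,ẋ)=(-0.128800, 0.353200) → end (x,ẋ)=(0.000867, 0.601800)
phase 2: p=0.2277, T=0.661, ωT=2.120752, cosh=4.228675, sinh=4.108733; start (x,ẋ)=(0.000867, 0.601800) → end (x,ẋ)=(0.039174, -0.445397)
phase 3: p=0.3694, T=0.374, ωT=1.199942, cosh=1.810567, sinh=1.509356; start (x,ẋ)=(0.039174, -0.445397) → end (x,ẋ)=(-0.438029, -2.405579)

1 0.2910 0.0009 0.6018
2 0.9520 0.0392 -0.4454
3 1.3260 -0.4380 -2.4056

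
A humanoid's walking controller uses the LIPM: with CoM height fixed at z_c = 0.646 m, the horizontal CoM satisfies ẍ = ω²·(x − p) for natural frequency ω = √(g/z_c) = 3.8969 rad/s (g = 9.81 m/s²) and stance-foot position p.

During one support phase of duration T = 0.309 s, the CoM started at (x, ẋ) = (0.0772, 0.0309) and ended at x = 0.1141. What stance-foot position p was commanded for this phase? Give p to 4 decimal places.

ωT = 3.8969·0.309 = 1.204142; cosh(ωT) = 1.816923, sinh(ωT) = 1.516974
x(T) = p + (x₀−p)·cosh(ωT) + (ẋ₀/ω)·sinh(ωT) ⇒ p·(1 − cosh) = x(T) − x₀·cosh − (ẋ₀/ω)·sinh
numerator   = 0.1141 − (0.0772)·1.816923 − (0.0309/3.8969)·1.516974 = -0.038195
denominator = 1 − 1.816923 = -0.816923
p = -0.038195 / -0.816923 = 0.0468

p = 0.0468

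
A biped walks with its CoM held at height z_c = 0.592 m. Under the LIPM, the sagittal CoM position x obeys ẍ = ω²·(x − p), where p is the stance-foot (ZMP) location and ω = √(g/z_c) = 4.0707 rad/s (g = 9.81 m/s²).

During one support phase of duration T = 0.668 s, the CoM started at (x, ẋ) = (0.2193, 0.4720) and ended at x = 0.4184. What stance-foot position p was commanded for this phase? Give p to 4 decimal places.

ωT = 4.0707·0.668 = 2.719228; cosh(ωT) = 7.617264, sinh(ωT) = 7.551338
x(T) = p + (x₀−p)·cosh(ωT) + (ẋ₀/ω)·sinh(ωT) ⇒ p·(1 − cosh) = x(T) − x₀·cosh − (ẋ₀/ω)·sinh
numerator   = 0.4184 − (0.2193)·7.617264 − (0.4720/4.0707)·7.551338 = -2.127648
denominator = 1 − 7.617264 = -6.617264
p = -2.127648 / -6.617264 = 0.3215

p = 0.3215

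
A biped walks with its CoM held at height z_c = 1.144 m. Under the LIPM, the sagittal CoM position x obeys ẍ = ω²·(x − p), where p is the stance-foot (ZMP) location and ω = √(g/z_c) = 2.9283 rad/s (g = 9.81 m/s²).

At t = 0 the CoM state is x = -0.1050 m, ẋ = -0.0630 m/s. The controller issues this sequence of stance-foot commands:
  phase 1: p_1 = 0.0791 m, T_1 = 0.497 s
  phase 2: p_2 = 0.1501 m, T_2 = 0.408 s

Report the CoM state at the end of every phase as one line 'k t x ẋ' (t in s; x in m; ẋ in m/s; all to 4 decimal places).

1 0.4970 -0.3805 -1.2348
2 0.9050 -1.4389 -4.5566

phase 1: p=0.0791, T=0.497, ωT=1.455365, cosh=2.259682, sinh=2.026366; start (x,ẋ)=(-0.105000, -0.063000) → end (x,ẋ)=(-0.380503, -1.234774)
phase 2: p=0.1501, T=0.408, ωT=1.194746, cosh=1.802750, sinh=1.499970; start (x,ẋ)=(-0.380503, -1.234774) → end (x,ẋ)=(-1.438936, -4.556590)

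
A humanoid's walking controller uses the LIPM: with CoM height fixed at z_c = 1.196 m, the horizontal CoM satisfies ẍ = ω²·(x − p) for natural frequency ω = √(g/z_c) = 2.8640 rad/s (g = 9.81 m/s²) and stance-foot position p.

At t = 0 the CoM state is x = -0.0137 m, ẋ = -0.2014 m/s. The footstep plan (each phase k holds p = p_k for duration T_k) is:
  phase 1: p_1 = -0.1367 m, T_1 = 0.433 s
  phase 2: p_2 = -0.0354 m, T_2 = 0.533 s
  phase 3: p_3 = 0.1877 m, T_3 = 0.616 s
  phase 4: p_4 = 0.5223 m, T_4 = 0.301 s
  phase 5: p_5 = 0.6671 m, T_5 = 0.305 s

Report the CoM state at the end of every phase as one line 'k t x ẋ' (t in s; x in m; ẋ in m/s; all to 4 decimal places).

phase 1: p=-0.1367, T=0.433, ωT=1.240112, cosh=1.872676, sinh=1.583324; start (x,ẋ)=(-0.013700, -0.201400) → end (x,ẋ)=(-0.017702, 0.180604)
phase 2: p=-0.0354, T=0.533, ωT=1.526512, cosh=2.409694, sinh=2.192402; start (x,ẋ)=(-0.017702, 0.180604) → end (x,ẋ)=(0.145499, 0.546326)
phase 3: p=0.1877, T=0.616, ωT=1.764224, cosh=3.004180, sinh=2.832861; start (x,ẋ)=(0.145499, 0.546326) → end (x,ẋ)=(0.601307, 1.298873)
phase 4: p=0.5223, T=0.301, ωT=0.862064, cosh=1.395166, sinh=0.972877; start (x,ẋ)=(0.601307, 1.298873) → end (x,ẋ)=(1.073745, 2.032284)
phase 5: p=0.6671, T=0.305, ωT=0.873520, cosh=1.406404, sinh=0.988924; start (x,ẋ)=(1.073745, 2.032284) → end (x,ẋ)=(1.940743, 4.009942)

1 0.4330 -0.0177 0.1806
2 0.9660 0.1455 0.5463
3 1.5820 0.6013 1.2989
4 1.8830 1.0737 2.0323
5 2.1880 1.9407 4.0099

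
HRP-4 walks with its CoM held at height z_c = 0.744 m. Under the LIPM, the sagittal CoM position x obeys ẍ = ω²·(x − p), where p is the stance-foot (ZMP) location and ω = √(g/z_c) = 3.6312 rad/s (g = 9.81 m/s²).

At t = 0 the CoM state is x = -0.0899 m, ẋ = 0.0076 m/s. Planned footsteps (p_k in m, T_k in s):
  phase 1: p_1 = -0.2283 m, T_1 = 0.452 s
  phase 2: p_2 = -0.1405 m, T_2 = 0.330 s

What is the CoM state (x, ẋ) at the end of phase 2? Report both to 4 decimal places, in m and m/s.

x = 0.9066, ẋ = 3.8694

phase 1: p=-0.2283, T=0.452, ωT=1.641302, cosh=2.677808, sinh=2.484080; start (x,ẋ)=(-0.089900, 0.007600) → end (x,ẋ)=(0.147508, 1.268746)
phase 2: p=-0.1405, T=0.330, ωT=1.198296, cosh=1.808086, sinh=1.506378; start (x,ẋ)=(0.147508, 1.268746) → end (x,ẋ)=(0.906573, 3.869393)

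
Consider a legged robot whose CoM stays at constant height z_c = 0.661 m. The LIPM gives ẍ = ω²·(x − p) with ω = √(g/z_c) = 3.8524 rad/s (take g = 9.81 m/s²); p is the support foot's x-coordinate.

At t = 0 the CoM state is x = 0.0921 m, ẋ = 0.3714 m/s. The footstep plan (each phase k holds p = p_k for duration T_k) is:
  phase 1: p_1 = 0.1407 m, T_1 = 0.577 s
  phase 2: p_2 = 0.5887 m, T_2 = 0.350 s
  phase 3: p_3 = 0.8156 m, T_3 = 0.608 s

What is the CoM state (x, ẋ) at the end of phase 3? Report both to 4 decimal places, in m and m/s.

phase 1: p=0.1407, T=0.577, ωT=2.222835, cosh=4.670885, sinh=4.562584; start (x,ẋ)=(0.092100, 0.371400) → end (x,ẋ)=(0.353562, 0.880530)
phase 2: p=0.5887, T=0.350, ωT=1.348340, cosh=2.055349, sinh=1.795678; start (x,ẋ)=(0.353562, 0.880530) → end (x,ẋ)=(0.515841, 0.183188)
phase 3: p=0.8156, T=0.608, ωT=2.342259, cosh=5.250413, sinh=5.154303; start (x,ẋ)=(0.515841, 0.183188) → end (x,ẋ)=(-0.513162, -4.990330)

x = -0.5132, ẋ = -4.9903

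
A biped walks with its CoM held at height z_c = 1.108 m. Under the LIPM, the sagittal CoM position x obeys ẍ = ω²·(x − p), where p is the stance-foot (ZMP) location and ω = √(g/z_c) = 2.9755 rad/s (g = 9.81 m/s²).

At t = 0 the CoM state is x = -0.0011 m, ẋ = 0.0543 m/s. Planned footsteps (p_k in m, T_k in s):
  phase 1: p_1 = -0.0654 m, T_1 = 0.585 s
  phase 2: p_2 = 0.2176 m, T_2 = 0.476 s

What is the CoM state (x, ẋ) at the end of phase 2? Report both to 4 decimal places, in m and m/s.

phase 1: p=-0.0654, T=0.585, ωT=1.740667, cosh=2.938275, sinh=2.762872; start (x,ẋ)=(-0.001100, 0.054300) → end (x,ẋ)=(0.173951, 0.688154)
phase 2: p=0.2176, T=0.476, ωT=1.416338, cosh=2.182299, sinh=1.939699; start (x,ẋ)=(0.173951, 0.688154) → end (x,ẋ)=(0.570945, 1.249834)

x = 0.5709, ẋ = 1.2498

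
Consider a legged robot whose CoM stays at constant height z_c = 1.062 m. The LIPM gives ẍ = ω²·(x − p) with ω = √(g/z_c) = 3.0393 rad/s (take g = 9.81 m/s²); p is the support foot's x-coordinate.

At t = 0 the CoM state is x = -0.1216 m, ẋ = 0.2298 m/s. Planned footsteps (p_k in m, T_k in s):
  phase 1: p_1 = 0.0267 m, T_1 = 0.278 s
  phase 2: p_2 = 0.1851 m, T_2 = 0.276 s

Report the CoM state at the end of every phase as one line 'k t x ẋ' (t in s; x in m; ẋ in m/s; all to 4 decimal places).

phase 1: p=0.0267, T=0.278, ωT=0.844925, cosh=1.378697, sinh=0.949107; start (x,ẋ)=(-0.121600, 0.229800) → end (x,ẋ)=(-0.105999, -0.110965)
phase 2: p=0.1851, T=0.276, ωT=0.838847, cosh=1.372953, sinh=0.940744; start (x,ẋ)=(-0.105999, -0.110965) → end (x,ẋ)=(-0.248912, -0.984662)

1 0.2780 -0.1060 -0.1110
2 0.5540 -0.2489 -0.9847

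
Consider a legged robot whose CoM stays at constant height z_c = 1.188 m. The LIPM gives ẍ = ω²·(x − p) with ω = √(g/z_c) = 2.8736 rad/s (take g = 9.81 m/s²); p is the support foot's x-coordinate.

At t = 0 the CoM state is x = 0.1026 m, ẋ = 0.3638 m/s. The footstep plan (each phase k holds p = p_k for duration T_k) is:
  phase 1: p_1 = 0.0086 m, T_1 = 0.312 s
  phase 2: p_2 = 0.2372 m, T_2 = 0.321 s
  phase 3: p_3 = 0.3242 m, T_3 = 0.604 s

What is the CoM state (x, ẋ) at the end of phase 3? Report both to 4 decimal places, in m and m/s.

phase 1: p=0.0086, T=0.312, ωT=0.896563, cosh=1.429567, sinh=1.021598; start (x,ẋ)=(0.102600, 0.363800) → end (x,ẋ)=(0.272314, 0.796029)
phase 2: p=0.2372, T=0.321, ωT=0.922426, cosh=1.456469, sinh=1.058915; start (x,ẋ)=(0.272314, 0.796029) → end (x,ẋ)=(0.581678, 1.266241)
phase 3: p=0.3242, T=0.604, ωT=1.735654, cosh=2.924462, sinh=2.748177; start (x,ẋ)=(0.581678, 1.266241) → end (x,ẋ)=(2.288157, 5.736416)

x = 2.2882, ẋ = 5.7364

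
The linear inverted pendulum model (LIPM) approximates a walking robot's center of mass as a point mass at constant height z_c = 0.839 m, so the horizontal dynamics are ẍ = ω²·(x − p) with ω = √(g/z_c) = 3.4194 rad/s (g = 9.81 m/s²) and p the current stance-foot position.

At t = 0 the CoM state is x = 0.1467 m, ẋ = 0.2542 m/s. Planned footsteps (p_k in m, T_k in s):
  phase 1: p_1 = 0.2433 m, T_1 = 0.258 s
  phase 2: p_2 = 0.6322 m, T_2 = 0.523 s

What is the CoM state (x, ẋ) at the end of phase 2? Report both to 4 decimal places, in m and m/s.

phase 1: p=0.2433, T=0.258, ωT=0.882205, cosh=1.415046, sinh=1.001176; start (x,ẋ)=(0.146700, 0.254200) → end (x,ẋ)=(0.181035, 0.029002)
phase 2: p=0.6322, T=0.523, ωT=1.788346, cosh=3.073396, sinh=2.906159; start (x,ẋ)=(0.181035, 0.029002) → end (x,ẋ)=(-0.729761, -4.394241)

x = -0.7298, ẋ = -4.3942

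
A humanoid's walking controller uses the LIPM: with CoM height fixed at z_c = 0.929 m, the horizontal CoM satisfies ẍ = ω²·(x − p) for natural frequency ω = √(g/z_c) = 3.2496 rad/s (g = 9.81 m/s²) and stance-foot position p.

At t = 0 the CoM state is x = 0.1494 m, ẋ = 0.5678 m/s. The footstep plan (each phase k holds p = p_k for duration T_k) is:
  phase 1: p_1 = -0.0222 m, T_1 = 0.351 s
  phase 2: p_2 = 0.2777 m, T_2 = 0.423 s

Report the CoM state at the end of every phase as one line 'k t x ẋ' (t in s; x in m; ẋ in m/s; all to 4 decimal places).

phase 1: p=-0.0222, T=0.351, ωT=1.140610, cosh=1.724150, sinh=1.404525; start (x,ẋ)=(0.149400, 0.567800) → end (x,ẋ)=(0.519076, 1.762180)
phase 2: p=0.2777, T=0.423, ωT=1.374581, cosh=2.103182, sinh=1.850237; start (x,ẋ)=(0.519076, 1.762180) → end (x,ẋ)=(1.788696, 5.157463)

1 0.3510 0.5191 1.7622
2 0.7740 1.7887 5.1575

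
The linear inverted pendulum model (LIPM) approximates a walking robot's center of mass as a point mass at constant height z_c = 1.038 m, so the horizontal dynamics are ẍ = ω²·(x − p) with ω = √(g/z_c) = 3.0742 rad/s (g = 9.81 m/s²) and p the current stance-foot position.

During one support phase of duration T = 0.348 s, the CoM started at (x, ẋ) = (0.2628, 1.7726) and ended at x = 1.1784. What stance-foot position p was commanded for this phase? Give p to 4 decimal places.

p = -0.0141

ωT = 3.0742·0.348 = 1.069822; cosh(ωT) = 1.628965, sinh(ωT) = 1.285895
x(T) = p + (x₀−p)·cosh(ωT) + (ẋ₀/ω)·sinh(ωT) ⇒ p·(1 − cosh) = x(T) − x₀·cosh − (ẋ₀/ω)·sinh
numerator   = 1.1784 − (0.2628)·1.628965 − (1.7726/3.0742)·1.285895 = 0.008854
denominator = 1 − 1.628965 = -0.628965
p = 0.008854 / -0.628965 = -0.0141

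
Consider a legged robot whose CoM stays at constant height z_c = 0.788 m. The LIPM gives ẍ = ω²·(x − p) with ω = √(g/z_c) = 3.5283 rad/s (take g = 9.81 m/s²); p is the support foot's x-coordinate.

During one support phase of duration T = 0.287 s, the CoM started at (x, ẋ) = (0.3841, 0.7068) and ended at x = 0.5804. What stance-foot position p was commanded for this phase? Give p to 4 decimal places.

p = 0.4612

ωT = 3.5283·0.287 = 1.012622; cosh(ωT) = 1.558037, sinh(ωT) = 1.194772
x(T) = p + (x₀−p)·cosh(ωT) + (ẋ₀/ω)·sinh(ωT) ⇒ p·(1 − cosh) = x(T) − x₀·cosh − (ẋ₀/ω)·sinh
numerator   = 0.5804 − (0.3841)·1.558037 − (0.7068/3.5283)·1.194772 = -0.257383
denominator = 1 − 1.558037 = -0.558037
p = -0.257383 / -0.558037 = 0.4612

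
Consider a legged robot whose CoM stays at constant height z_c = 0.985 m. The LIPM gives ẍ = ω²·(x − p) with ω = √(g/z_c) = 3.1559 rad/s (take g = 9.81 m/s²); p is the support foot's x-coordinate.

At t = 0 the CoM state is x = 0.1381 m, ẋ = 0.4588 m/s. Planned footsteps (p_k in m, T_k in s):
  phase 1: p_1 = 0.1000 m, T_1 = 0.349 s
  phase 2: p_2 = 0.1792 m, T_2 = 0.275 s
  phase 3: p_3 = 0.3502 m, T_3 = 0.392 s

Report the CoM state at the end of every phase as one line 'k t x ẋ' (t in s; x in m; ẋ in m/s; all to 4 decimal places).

1 0.3490 0.3582 0.9273
2 0.6240 0.7181 1.8530
3 1.0160 1.9638 5.2932

phase 1: p=0.1000, T=0.349, ωT=1.101409, cosh=1.670402, sinh=1.338000; start (x,ẋ)=(0.138100, 0.458800) → end (x,ẋ)=(0.358159, 0.927261)
phase 2: p=0.1792, T=0.275, ωT=0.867873, cosh=1.400841, sinh=0.980997; start (x,ẋ)=(0.358159, 0.927261) → end (x,ẋ)=(0.718128, 1.852989)
phase 3: p=0.3502, T=0.392, ωT=1.237113, cosh=1.867936, sinh=1.577715; start (x,ẋ)=(0.718128, 1.852989) → end (x,ẋ)=(1.963822, 5.293218)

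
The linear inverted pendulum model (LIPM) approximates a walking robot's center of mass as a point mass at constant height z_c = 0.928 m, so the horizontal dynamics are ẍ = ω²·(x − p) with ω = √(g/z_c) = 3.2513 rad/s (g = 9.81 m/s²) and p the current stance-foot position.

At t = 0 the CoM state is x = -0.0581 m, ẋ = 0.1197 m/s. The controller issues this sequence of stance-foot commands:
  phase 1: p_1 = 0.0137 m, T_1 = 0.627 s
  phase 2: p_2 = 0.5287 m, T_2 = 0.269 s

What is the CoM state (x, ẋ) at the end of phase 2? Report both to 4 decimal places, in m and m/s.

x = -0.5212, ẋ = -2.6961

phase 1: p=0.0137, T=0.627, ωT=2.038565, cosh=3.904899, sinh=3.774683; start (x,ẋ)=(-0.058100, 0.119700) → end (x,ẋ)=(-0.127703, -0.413758)
phase 2: p=0.5287, T=0.269, ωT=0.874600, cosh=1.407472, sinh=0.990443; start (x,ẋ)=(-0.127703, -0.413758) → end (x,ẋ)=(-0.521212, -2.696120)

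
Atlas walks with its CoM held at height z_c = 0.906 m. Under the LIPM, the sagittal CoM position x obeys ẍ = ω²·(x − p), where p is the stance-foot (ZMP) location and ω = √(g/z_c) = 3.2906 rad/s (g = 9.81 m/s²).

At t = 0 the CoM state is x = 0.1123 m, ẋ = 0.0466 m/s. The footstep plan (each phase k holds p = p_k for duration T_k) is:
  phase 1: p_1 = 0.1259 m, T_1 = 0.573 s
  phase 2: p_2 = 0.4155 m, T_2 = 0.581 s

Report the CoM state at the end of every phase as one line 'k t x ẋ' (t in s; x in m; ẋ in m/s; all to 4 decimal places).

1 0.5730 0.1256 0.0130
2 1.1540 -0.5733 -3.1110

phase 1: p=0.1259, T=0.573, ωT=1.885514, cosh=3.370745, sinh=3.218994; start (x,ẋ)=(0.112300, 0.046600) → end (x,ẋ)=(0.125644, 0.013020)
phase 2: p=0.4155, T=0.581, ωT=1.911839, cosh=3.456662, sinh=3.308854; start (x,ẋ)=(0.125644, 0.013020) → end (x,ẋ)=(-0.573343, -3.110982)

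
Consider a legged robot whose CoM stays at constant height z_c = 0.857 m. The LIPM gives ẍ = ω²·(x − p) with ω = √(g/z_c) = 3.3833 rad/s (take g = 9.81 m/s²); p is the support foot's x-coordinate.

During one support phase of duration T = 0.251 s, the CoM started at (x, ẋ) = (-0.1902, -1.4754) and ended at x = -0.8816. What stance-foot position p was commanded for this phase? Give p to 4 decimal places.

p = 0.5281

ωT = 3.3833·0.251 = 0.849208; cosh(ωT) = 1.382774, sinh(ωT) = 0.955021
x(T) = p + (x₀−p)·cosh(ωT) + (ẋ₀/ω)·sinh(ωT) ⇒ p·(1 − cosh) = x(T) − x₀·cosh − (ẋ₀/ω)·sinh
numerator   = -0.8816 − (-0.1902)·1.382774 − (-1.4754/3.3833)·0.955021 = -0.202128
denominator = 1 − 1.382774 = -0.382774
p = -0.202128 / -0.382774 = 0.5281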